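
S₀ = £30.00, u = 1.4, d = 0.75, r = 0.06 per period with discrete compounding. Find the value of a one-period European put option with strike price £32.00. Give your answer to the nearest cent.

Risk-neutral probability p = (1 + 0.06 − 0.75)/(1.4 − 0.75) = 0.3100/0.6500 = 0.4769
Terminal stock prices: S_u = 42, S_d = 22.5
Terminal payoffs (K − S): max(-10, 0) = 0, max(9.5, 0) = 9.5
Node 0 (S = 30): V_0 = 1/1.06·[0.4769·0.0000 + 0.5231·9.5000] = 4.6880

£4.69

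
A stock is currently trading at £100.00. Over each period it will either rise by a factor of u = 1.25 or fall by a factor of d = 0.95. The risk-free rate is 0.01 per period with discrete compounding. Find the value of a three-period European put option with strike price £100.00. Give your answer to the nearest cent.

£7.09

Risk-neutral probability p = (1 + 0.01 − 0.95)/(1.25 − 0.95) = 0.0600/0.3000 = 0.2000
Terminal stock prices: S_uuu = 195.3, S_uud = 148.4, S_udd = 112.8, S_ddd = 85.74
Terminal payoffs (K − S): max(-95.31, 0) = 0, max(-48.44, 0) = 0, max(-12.81, 0) = 0, max(14.26, 0) = 14.26
Node uu (S = 156.2): V_uu = 1/1.01·[0.2000·0.0000 + 0.8000·0.0000] = 0.0000
Node ud (S = 118.8): V_ud = 1/1.01·[0.2000·0.0000 + 0.8000·0.0000] = 0.0000
Node dd (S = 90.25): V_dd = 1/1.01·[0.2000·0.0000 + 0.8000·14.2625] = 11.2970
Node u (S = 125): V_u = 1/1.01·[0.2000·0.0000 + 0.8000·0.0000] = 0.0000
Node d (S = 95): V_d = 1/1.01·[0.2000·0.0000 + 0.8000·11.2970] = 8.9481
Node 0 (S = 100): V_0 = 1/1.01·[0.2000·0.0000 + 0.8000·8.9481] = 7.0876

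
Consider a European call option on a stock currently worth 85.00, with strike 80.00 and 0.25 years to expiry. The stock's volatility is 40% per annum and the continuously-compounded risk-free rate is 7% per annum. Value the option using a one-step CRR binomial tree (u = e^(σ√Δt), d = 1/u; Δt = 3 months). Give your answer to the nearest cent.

CRR parameters: u = e^(σ√Δt) = e^(0.4·√0.25) = 1.2214, d = 1/u = 0.8187
Per-period rate: rΔt = 0.07·0.25 = 0.0175, so R = e^0.0175 = 1.0177
Risk-neutral probability p = (e^0.0175 − 0.8187)/(1.2214 − 0.8187) = 0.1989/0.4027 = 0.4940
Terminal stock prices: S_u = 103.8, S_d = 69.59
Terminal payoffs (S − K): max(23.82, 0) = 23.82, max(-10.41, 0) = 0
Node 0 (S = 85): V_0 = e^(−0.0175)·[0.4940·23.8192 + 0.5060·0.0000] = 11.5628

11.56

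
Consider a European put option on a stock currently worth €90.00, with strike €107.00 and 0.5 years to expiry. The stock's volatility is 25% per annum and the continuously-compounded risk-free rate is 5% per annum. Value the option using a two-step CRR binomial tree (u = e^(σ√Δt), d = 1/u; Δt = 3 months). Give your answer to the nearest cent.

€16.61

CRR parameters: u = e^(σ√Δt) = e^(0.25·√0.25) = 1.1331, d = 1/u = 0.8825
Per-period rate: rΔt = 0.05·0.25 = 0.0125, so R = e^0.0125 = 1.0126
Risk-neutral probability p = (e^0.0125 − 0.8825)/(1.1331 − 0.8825) = 0.1301/0.2507 = 0.5190
Terminal stock prices: S_uu = 115.6, S_ud = 90, S_dd = 70.09
Terminal payoffs (K − S): max(-8.562, 0) = 0, max(17, 0) = 17, max(36.91, 0) = 36.91
Node u (S = 102): V_u = e^(−0.0125)·[0.5190·0.0000 + 0.4810·17.0000] = 8.0759
Node d (S = 79.42): V_d = e^(−0.0125)·[0.5190·17.0000 + 0.4810·36.9079] = 26.2461
Node 0 (S = 90): V_0 = e^(−0.0125)·[0.5190·8.0759 + 0.4810·26.2461] = 16.6073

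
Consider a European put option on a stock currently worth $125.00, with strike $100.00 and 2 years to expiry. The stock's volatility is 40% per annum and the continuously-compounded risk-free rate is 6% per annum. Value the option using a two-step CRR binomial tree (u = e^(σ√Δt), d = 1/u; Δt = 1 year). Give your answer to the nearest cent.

CRR parameters: u = e^(σ√Δt) = e^(0.4·√1) = 1.4918, d = 1/u = 0.6703
Per-period rate: rΔt = 0.06·1 = 0.06, so R = e^0.06 = 1.0618
Risk-neutral probability p = (e^0.06 − 0.6703)/(1.4918 − 0.6703) = 0.3915/0.8215 = 0.4766
Terminal stock prices: S_uu = 278.2, S_ud = 125, S_dd = 56.17
Terminal payoffs (K − S): max(-178.2, 0) = 0, max(-25, 0) = 0, max(43.83, 0) = 43.83
Node u (S = 186.5): V_u = e^(−0.06)·[0.4766·0.0000 + 0.5234·0.0000] = 0.0000
Node d (S = 83.79): V_d = e^(−0.06)·[0.4766·0.0000 + 0.5234·43.8339] = 21.6072
Node 0 (S = 125): V_0 = e^(−0.06)·[0.4766·0.0000 + 0.5234·21.6072] = 10.6509

$10.65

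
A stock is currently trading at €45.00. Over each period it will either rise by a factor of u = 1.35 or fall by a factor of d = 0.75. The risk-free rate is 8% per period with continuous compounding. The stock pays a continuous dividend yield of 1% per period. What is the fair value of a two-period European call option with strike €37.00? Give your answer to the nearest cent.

Per-period risk-free factor R = e^0.08 = 1.0833; dividend-adjusted growth = e^(0.08−0.01) = 1.0725.
Risk-neutral probability p = (1.0725 − 0.75)/(1.35 − 0.75) = 0.3225/0.6000 = 0.5375
Terminal stock prices: S_uu = 82.01, S_ud = 45.56, S_dd = 25.31
Terminal payoffs (S − K): max(45.01, 0) = 45.01, max(8.563, 0) = 8.563, max(-11.69, 0) = 0
Node u (S = 60.75): V_u = e^(−0.08)·[0.5375·45.0125 + 0.4625·8.5625] = 25.9902
Node d (S = 33.75): V_d = e^(−0.08)·[0.5375·8.5625 + 0.4625·0.0000] = 4.2486
Node 0 (S = 45): V_0 = e^(−0.08)·[0.5375·25.9902 + 0.4625·4.2486] = 14.7099

€14.71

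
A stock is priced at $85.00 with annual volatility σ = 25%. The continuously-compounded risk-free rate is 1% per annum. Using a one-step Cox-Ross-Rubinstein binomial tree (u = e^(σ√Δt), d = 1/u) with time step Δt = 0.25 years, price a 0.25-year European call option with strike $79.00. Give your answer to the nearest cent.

$8.27

CRR parameters: u = e^(σ√Δt) = e^(0.25·√0.25) = 1.1331, d = 1/u = 0.8825
Per-period rate: rΔt = 0.01·0.25 = 0.0025, so R = e^0.0025 = 1.0025
Risk-neutral probability p = (e^0.0025 − 0.8825)/(1.1331 − 0.8825) = 0.1200/0.2507 = 0.4788
Terminal stock prices: S_u = 96.32, S_d = 75.01
Terminal payoffs (S − K): max(17.32, 0) = 17.32, max(-3.988, 0) = 0
Node 0 (S = 85): V_0 = e^(−0.0025)·[0.4788·17.3176 + 0.5212·0.0000] = 8.2706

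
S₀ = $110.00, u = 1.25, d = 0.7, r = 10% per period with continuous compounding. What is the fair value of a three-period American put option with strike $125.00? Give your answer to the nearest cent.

$16.50

Risk-neutral probability p = (e^0.1 − 0.7)/(1.25 − 0.7) = 0.4052/0.5500 = 0.7367
Terminal stock prices: S_uuu = 214.8, S_uud = 120.3, S_udd = 67.37, S_ddd = 37.73
Terminal payoffs (K − S): max(-89.84, 0) = 0, max(4.688, 0) = 4.688, max(57.63, 0) = 57.63, max(87.27, 0) = 87.27
Node uu (S = 171.9): continuation = e^(−0.1)·[0.7367·0.0000 + 0.2633·4.6875] = 1.1169; exercise value = 0.0000 ≤ continuation, so V_uu = 1.1169
Node ud (S = 96.25): continuation = e^(−0.1)·[0.7367·4.6875 + 0.2633·57.6250] = 16.8547; exercise value = 28.7500 > continuation, so V_ud = 28.7500 (exercise)
Node dd (S = 53.9): continuation = e^(−0.1)·[0.7367·57.6250 + 0.2633·87.2700] = 59.2047; exercise value = 71.1000 > continuation, so V_dd = 71.1000 (exercise)
Node u (S = 137.5): continuation = e^(−0.1)·[0.7367·1.1169 + 0.2633·28.7500] = 7.5946; exercise value = 0.0000 ≤ continuation, so V_u = 7.5946
Node d (S = 77): continuation = e^(−0.1)·[0.7367·28.7500 + 0.2633·71.1000] = 36.1047; exercise value = 48.0000 > continuation, so V_d = 48.0000 (exercise)
Node 0 (S = 110): continuation = e^(−0.1)·[0.7367·7.5946 + 0.2633·48.0000] = 16.4992; exercise value = 15.0000 ≤ continuation, so V_0 = 16.4992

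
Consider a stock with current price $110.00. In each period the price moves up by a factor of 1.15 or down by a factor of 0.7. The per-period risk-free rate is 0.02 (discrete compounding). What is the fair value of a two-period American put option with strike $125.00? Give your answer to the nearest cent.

Risk-neutral probability p = (1 + 0.02 − 0.7)/(1.15 − 0.7) = 0.3200/0.4500 = 0.7111
Terminal stock prices: S_uu = 145.5, S_ud = 88.55, S_dd = 53.9
Terminal payoffs (K − S): max(-20.47, 0) = 0, max(36.45, 0) = 36.45, max(71.1, 0) = 71.1
Node u (S = 126.5): continuation = 1/1.02·[0.7111·0.0000 + 0.2889·36.4500] = 10.3235; exercise value = 0.0000 ≤ continuation, so V_u = 10.3235
Node d (S = 77): continuation = 1/1.02·[0.7111·36.4500 + 0.2889·71.1000] = 45.5490; exercise value = 48.0000 > continuation, so V_d = 48.0000 (exercise)
Node 0 (S = 110): continuation = 1/1.02·[0.7111·10.3235 + 0.2889·48.0000] = 20.7920; exercise value = 15.0000 ≤ continuation, so V_0 = 20.7920

$20.79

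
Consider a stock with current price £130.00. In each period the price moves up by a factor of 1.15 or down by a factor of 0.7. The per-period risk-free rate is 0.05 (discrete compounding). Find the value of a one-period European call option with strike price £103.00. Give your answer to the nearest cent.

Risk-neutral probability p = (1 + 0.05 − 0.7)/(1.15 − 0.7) = 0.3500/0.4500 = 0.7778
Terminal stock prices: S_u = 149.5, S_d = 91
Terminal payoffs (S − K): max(46.5, 0) = 46.5, max(-12, 0) = 0
Node 0 (S = 130): V_0 = 1/1.05·[0.7778·46.5000 + 0.2222·0.0000] = 34.4444

£34.44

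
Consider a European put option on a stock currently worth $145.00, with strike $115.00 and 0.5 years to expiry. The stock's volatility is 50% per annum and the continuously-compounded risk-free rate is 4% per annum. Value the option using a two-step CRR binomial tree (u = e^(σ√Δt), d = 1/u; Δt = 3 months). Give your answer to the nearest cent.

CRR parameters: u = e^(σ√Δt) = e^(0.5·√0.25) = 1.2840, d = 1/u = 0.7788
Per-period rate: rΔt = 0.04·0.25 = 0.01, so R = e^0.01 = 1.0101
Risk-neutral probability p = (e^0.01 − 0.7788)/(1.2840 − 0.7788) = 0.2312/0.5052 = 0.4577
Terminal stock prices: S_uu = 239.1, S_ud = 145, S_dd = 87.95
Terminal payoffs (K − S): max(-124.1, 0) = 0, max(-30, 0) = 0, max(27.05, 0) = 27.05
Node u (S = 186.2): V_u = e^(−0.01)·[0.4577·0.0000 + 0.5423·0.0000] = 0.0000
Node d (S = 112.9): V_d = e^(−0.01)·[0.4577·0.0000 + 0.5423·27.0531] = 14.5245
Node 0 (S = 145): V_0 = e^(−0.01)·[0.4577·0.0000 + 0.5423·14.5245] = 7.7980

$7.80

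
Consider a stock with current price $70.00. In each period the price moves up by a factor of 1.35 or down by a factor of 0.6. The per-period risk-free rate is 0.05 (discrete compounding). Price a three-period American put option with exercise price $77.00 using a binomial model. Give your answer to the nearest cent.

Risk-neutral probability p = (1 + 0.05 − 0.6)/(1.35 − 0.6) = 0.4500/0.7500 = 0.6000
Terminal stock prices: S_uuu = 172.2, S_uud = 76.55, S_udd = 34.02, S_ddd = 15.12
Terminal payoffs (K − S): max(-95.23, 0) = 0, max(0.455, 0) = 0.455, max(42.98, 0) = 42.98, max(61.88, 0) = 61.88
Node uu (S = 127.6): continuation = 1/1.05·[0.6000·0.0000 + 0.4000·0.4550] = 0.1733; exercise value = 0.0000 ≤ continuation, so V_uu = 0.1733
Node ud (S = 56.7): continuation = 1/1.05·[0.6000·0.4550 + 0.4000·42.9800] = 16.6333; exercise value = 20.3000 > continuation, so V_ud = 20.3000 (exercise)
Node dd (S = 25.2): continuation = 1/1.05·[0.6000·42.9800 + 0.4000·61.8800] = 48.1333; exercise value = 51.8000 > continuation, so V_dd = 51.8000 (exercise)
Node u (S = 94.5): continuation = 1/1.05·[0.6000·0.1733 + 0.4000·20.3000] = 7.8324; exercise value = 0.0000 ≤ continuation, so V_u = 7.8324
Node d (S = 42): continuation = 1/1.05·[0.6000·20.3000 + 0.4000·51.8000] = 31.3333; exercise value = 35.0000 > continuation, so V_d = 35.0000 (exercise)
Node 0 (S = 70): continuation = 1/1.05·[0.6000·7.8324 + 0.4000·35.0000] = 17.8090; exercise value = 7.0000 ≤ continuation, so V_0 = 17.8090

$17.81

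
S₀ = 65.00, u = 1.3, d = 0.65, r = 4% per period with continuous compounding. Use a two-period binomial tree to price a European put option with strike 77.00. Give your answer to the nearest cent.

Risk-neutral probability p = (e^0.04 − 0.65)/(1.3 − 0.65) = 0.3908/0.6500 = 0.6012
Terminal stock prices: S_uu = 109.9, S_ud = 54.93, S_dd = 27.46
Terminal payoffs (K − S): max(-32.85, 0) = 0, max(22.07, 0) = 22.07, max(49.54, 0) = 49.54
Node u (S = 84.5): V_u = e^(−0.04)·[0.6012·0.0000 + 0.3988·22.0750] = 8.4573
Node d (S = 42.25): V_d = e^(−0.04)·[0.6012·22.0750 + 0.3988·49.5375] = 31.7308
Node 0 (S = 65): V_0 = e^(−0.04)·[0.6012·8.4573 + 0.3988·31.7308] = 17.0422

17.04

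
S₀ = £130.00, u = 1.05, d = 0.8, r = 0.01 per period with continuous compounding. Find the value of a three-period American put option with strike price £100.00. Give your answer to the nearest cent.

Risk-neutral probability p = (e^0.01 − 0.8)/(1.05 − 0.8) = 0.2101/0.2500 = 0.8402
Terminal stock prices: S_uuu = 150.5, S_uud = 114.7, S_udd = 87.36, S_ddd = 66.56
Terminal payoffs (K − S): max(-50.49, 0) = 0, max(-14.66, 0) = 0, max(12.64, 0) = 12.64, max(33.44, 0) = 33.44
Node uu (S = 143.3): continuation = e^(−0.01)·[0.8402·0.0000 + 0.1598·0.0000] = 0.0000; exercise value = 0.0000 ≤ continuation, so V_uu = 0.0000
Node ud (S = 109.2): continuation = e^(−0.01)·[0.8402·0.0000 + 0.1598·12.6400] = 1.9998; exercise value = 0.0000 ≤ continuation, so V_ud = 1.9998
Node dd (S = 83.2): continuation = e^(−0.01)·[0.8402·12.6400 + 0.1598·33.4400] = 15.8050; exercise value = 16.8000 > continuation, so V_dd = 16.8000 (exercise)
Node u (S = 136.5): continuation = e^(−0.01)·[0.8402·0.0000 + 0.1598·1.9998] = 0.3164; exercise value = 0.0000 ≤ continuation, so V_u = 0.3164
Node d (S = 104): continuation = e^(−0.01)·[0.8402·1.9998 + 0.1598·16.8000] = 4.3214; exercise value = 0.0000 ≤ continuation, so V_d = 4.3214
Node 0 (S = 130): continuation = e^(−0.01)·[0.8402·0.3164 + 0.1598·4.3214] = 0.9469; exercise value = 0.0000 ≤ continuation, so V_0 = 0.9469

£0.95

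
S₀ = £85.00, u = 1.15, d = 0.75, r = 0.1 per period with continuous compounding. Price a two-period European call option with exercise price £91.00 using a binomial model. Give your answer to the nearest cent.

Risk-neutral probability p = (e^0.1 − 0.75)/(1.15 − 0.75) = 0.3552/0.4000 = 0.8879
Terminal stock prices: S_uu = 112.4, S_ud = 73.31, S_dd = 47.81
Terminal payoffs (S − K): max(21.41, 0) = 21.41, max(-17.69, 0) = 0, max(-43.19, 0) = 0
Node u (S = 97.75): V_u = e^(−0.1)·[0.8879·21.4125 + 0.1121·0.0000] = 17.2034
Node d (S = 63.75): V_d = e^(−0.1)·[0.8879·0.0000 + 0.1121·0.0000] = 0.0000
Node 0 (S = 85): V_0 = e^(−0.1)·[0.8879·17.2034 + 0.1121·0.0000] = 13.8218

£13.82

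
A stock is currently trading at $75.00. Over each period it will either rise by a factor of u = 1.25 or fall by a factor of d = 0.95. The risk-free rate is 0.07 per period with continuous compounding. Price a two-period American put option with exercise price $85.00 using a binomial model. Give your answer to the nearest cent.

$10.00

Risk-neutral probability p = (e^0.07 − 0.95)/(1.25 − 0.95) = 0.1225/0.3000 = 0.4084
Terminal stock prices: S_uu = 117.2, S_ud = 89.06, S_dd = 67.69
Terminal payoffs (K − S): max(-32.19, 0) = 0, max(-4.062, 0) = 0, max(17.31, 0) = 17.31
Node u (S = 93.75): continuation = e^(−0.07)·[0.4084·0.0000 + 0.5916·0.0000] = 0.0000; exercise value = 0.0000 ≤ continuation, so V_u = 0.0000
Node d (S = 71.25): continuation = e^(−0.07)·[0.4084·0.0000 + 0.5916·17.3125] = 9.5503; exercise value = 13.7500 > continuation, so V_d = 13.7500 (exercise)
Node 0 (S = 75): continuation = e^(−0.07)·[0.4084·0.0000 + 0.5916·13.7500] = 7.5851; exercise value = 10.0000 > continuation, so V_0 = 10.0000 (exercise)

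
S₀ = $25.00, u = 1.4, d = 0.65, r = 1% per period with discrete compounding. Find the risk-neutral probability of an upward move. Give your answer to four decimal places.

Risk-neutral probability p = (1 + 0.01 − 0.65)/(1.4 − 0.65) = 0.3600/0.7500 = 0.4800

p = 0.4800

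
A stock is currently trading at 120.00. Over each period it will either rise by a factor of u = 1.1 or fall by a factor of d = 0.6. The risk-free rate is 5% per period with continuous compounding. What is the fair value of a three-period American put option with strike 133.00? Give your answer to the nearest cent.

Risk-neutral probability p = (e^0.05 − 0.6)/(1.1 − 0.6) = 0.4513/0.5000 = 0.9025
Terminal stock prices: S_uuu = 159.7, S_uud = 87.12, S_udd = 47.52, S_ddd = 25.92
Terminal payoffs (K − S): max(-26.72, 0) = 0, max(45.88, 0) = 45.88, max(85.48, 0) = 85.48, max(107.1, 0) = 107.1
Node uu (S = 145.2): continuation = e^(−0.05)·[0.9025·0.0000 + 0.0975·45.8800] = 4.2533; exercise value = 0.0000 ≤ continuation, so V_uu = 4.2533
Node ud (S = 79.2): continuation = e^(−0.05)·[0.9025·45.8800 + 0.0975·85.4800] = 47.3135; exercise value = 53.8000 > continuation, so V_ud = 53.8000 (exercise)
Node dd (S = 43.2): continuation = e^(−0.05)·[0.9025·85.4800 + 0.0975·107.0800] = 83.3135; exercise value = 89.8000 > continuation, so V_dd = 89.8000 (exercise)
Node u (S = 132): continuation = e^(−0.05)·[0.9025·4.2533 + 0.0975·53.8000] = 8.6391; exercise value = 1.0000 ≤ continuation, so V_u = 8.6391
Node d (S = 72): continuation = e^(−0.05)·[0.9025·53.8000 + 0.0975·89.8000] = 54.5135; exercise value = 61.0000 > continuation, so V_d = 61.0000 (exercise)
Node 0 (S = 120): continuation = e^(−0.05)·[0.9025·8.6391 + 0.0975·61.0000] = 13.0718; exercise value = 13.0000 ≤ continuation, so V_0 = 13.0718

13.07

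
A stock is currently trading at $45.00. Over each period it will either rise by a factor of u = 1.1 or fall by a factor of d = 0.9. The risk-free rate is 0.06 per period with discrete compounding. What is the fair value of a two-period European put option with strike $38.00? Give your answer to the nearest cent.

Risk-neutral probability p = (1 + 0.06 − 0.9)/(1.1 − 0.9) = 0.1600/0.2000 = 0.8000
Terminal stock prices: S_uu = 54.45, S_ud = 44.55, S_dd = 36.45
Terminal payoffs (K − S): max(-16.45, 0) = 0, max(-6.55, 0) = 0, max(1.55, 0) = 1.55
Node u (S = 49.5): V_u = 1/1.06·[0.8000·0.0000 + 0.2000·0.0000] = 0.0000
Node d (S = 40.5): V_d = 1/1.06·[0.8000·0.0000 + 0.2000·1.5500] = 0.2925
Node 0 (S = 45): V_0 = 1/1.06·[0.8000·0.0000 + 0.2000·0.2925] = 0.0552

$0.06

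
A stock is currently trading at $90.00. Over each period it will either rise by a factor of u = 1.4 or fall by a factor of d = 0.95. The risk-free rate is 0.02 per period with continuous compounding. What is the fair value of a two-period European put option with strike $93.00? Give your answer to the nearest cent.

$8.06

Risk-neutral probability p = (e^0.02 − 0.95)/(1.4 − 0.95) = 0.0702/0.4500 = 0.1560
Terminal stock prices: S_uu = 176.4, S_ud = 119.7, S_dd = 81.22
Terminal payoffs (K − S): max(-83.4, 0) = 0, max(-26.7, 0) = 0, max(11.78, 0) = 11.78
Node u (S = 126): V_u = e^(−0.02)·[0.1560·0.0000 + 0.8440·0.0000] = 0.0000
Node d (S = 85.5): V_d = e^(−0.02)·[0.1560·0.0000 + 0.8440·11.7750] = 9.7413
Node 0 (S = 90): V_0 = e^(−0.02)·[0.1560·0.0000 + 0.8440·9.7413] = 8.0588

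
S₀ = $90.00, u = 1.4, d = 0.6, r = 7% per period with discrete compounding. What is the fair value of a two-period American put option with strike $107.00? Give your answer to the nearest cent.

$27.08

Risk-neutral probability p = (1 + 0.07 − 0.6)/(1.4 − 0.6) = 0.4700/0.8000 = 0.5875
Terminal stock prices: S_uu = 176.4, S_ud = 75.6, S_dd = 32.4
Terminal payoffs (K − S): max(-69.4, 0) = 0, max(31.4, 0) = 31.4, max(74.6, 0) = 74.6
Node u (S = 126): continuation = 1/1.07·[0.5875·0.0000 + 0.4125·31.4000] = 12.1051; exercise value = 0.0000 ≤ continuation, so V_u = 12.1051
Node d (S = 54): continuation = 1/1.07·[0.5875·31.4000 + 0.4125·74.6000] = 46.0000; exercise value = 53.0000 > continuation, so V_d = 53.0000 (exercise)
Node 0 (S = 90): continuation = 1/1.07·[0.5875·12.1051 + 0.4125·53.0000] = 27.0788; exercise value = 17.0000 ≤ continuation, so V_0 = 27.0788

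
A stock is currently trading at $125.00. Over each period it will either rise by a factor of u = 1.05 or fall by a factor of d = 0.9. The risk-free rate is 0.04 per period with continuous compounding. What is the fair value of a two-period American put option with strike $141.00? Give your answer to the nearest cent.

$16.00

Risk-neutral probability p = (e^0.04 − 0.9)/(1.05 − 0.9) = 0.1408/0.1500 = 0.9387
Terminal stock prices: S_uu = 137.8, S_ud = 118.1, S_dd = 101.2
Terminal payoffs (K − S): max(3.188, 0) = 3.188, max(22.88, 0) = 22.88, max(39.75, 0) = 39.75
Node u (S = 131.2): continuation = e^(−0.04)·[0.9387·3.1875 + 0.0613·22.8750] = 4.2213; exercise value = 9.7500 > continuation, so V_u = 9.7500 (exercise)
Node d (S = 112.5): continuation = e^(−0.04)·[0.9387·22.8750 + 0.0613·39.7500] = 22.9713; exercise value = 28.5000 > continuation, so V_d = 28.5000 (exercise)
Node 0 (S = 125): continuation = e^(−0.04)·[0.9387·9.7500 + 0.0613·28.5000] = 10.4713; exercise value = 16.0000 > continuation, so V_0 = 16.0000 (exercise)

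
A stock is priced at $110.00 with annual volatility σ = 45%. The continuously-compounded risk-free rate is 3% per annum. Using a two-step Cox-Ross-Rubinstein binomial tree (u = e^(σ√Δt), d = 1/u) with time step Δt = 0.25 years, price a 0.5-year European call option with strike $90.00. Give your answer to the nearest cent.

$27.03

CRR parameters: u = e^(σ√Δt) = e^(0.45·√0.25) = 1.2523, d = 1/u = 0.7985
Per-period rate: rΔt = 0.03·0.25 = 0.0075, so R = e^0.0075 = 1.0075
Risk-neutral probability p = (e^0.0075 − 0.7985)/(1.2523 − 0.7985) = 0.2090/0.4538 = 0.4606
Terminal stock prices: S_uu = 172.5, S_ud = 110, S_dd = 70.14
Terminal payoffs (S − K): max(82.51, 0) = 82.51, max(20, 0) = 20, max(-19.86, 0) = 0
Node u (S = 137.8): V_u = e^(−0.0075)·[0.4606·82.5143 + 0.5394·20.0000] = 48.4280
Node d (S = 87.84): V_d = e^(−0.0075)·[0.4606·20.0000 + 0.5394·0.0000] = 9.1427
Node 0 (S = 110): V_0 = e^(−0.0075)·[0.4606·48.4280 + 0.5394·9.1427] = 27.0330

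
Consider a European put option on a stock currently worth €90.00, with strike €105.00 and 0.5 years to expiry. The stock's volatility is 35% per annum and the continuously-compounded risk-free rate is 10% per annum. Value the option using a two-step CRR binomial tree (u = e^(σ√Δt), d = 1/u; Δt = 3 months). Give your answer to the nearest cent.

CRR parameters: u = e^(σ√Δt) = e^(0.35·√0.25) = 1.1912, d = 1/u = 0.8395
Per-period rate: rΔt = 0.1·0.25 = 0.025, so R = e^0.025 = 1.0253
Risk-neutral probability p = (e^0.025 − 0.8395)/(1.1912 − 0.8395) = 0.1859/0.3518 = 0.5283
Terminal stock prices: S_uu = 127.7, S_ud = 90, S_dd = 63.42
Terminal payoffs (K − S): max(-22.72, 0) = 0, max(15, 0) = 15, max(41.58, 0) = 41.58
Node u (S = 107.2): V_u = e^(−0.025)·[0.5283·0.0000 + 0.4717·15.0000] = 6.9005
Node d (S = 75.55): V_d = e^(−0.025)·[0.5283·15.0000 + 0.4717·41.5781] = 26.8564
Node 0 (S = 90): V_0 = e^(−0.025)·[0.5283·6.9005 + 0.4717·26.8564] = 15.9105

€15.91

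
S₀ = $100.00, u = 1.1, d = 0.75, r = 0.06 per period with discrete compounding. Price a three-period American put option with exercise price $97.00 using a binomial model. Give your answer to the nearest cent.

$4.15

Risk-neutral probability p = (1 + 0.06 − 0.75)/(1.1 − 0.75) = 0.3100/0.3500 = 0.8857
Terminal stock prices: S_uuu = 133.1, S_uud = 90.75, S_udd = 61.88, S_ddd = 42.19
Terminal payoffs (K − S): max(-36.1, 0) = 0, max(6.25, 0) = 6.25, max(35.12, 0) = 35.12, max(54.81, 0) = 54.81
Node uu (S = 121): continuation = 1/1.06·[0.8857·0.0000 + 0.1143·6.2500] = 0.6739; exercise value = 0.0000 ≤ continuation, so V_uu = 0.6739
Node ud (S = 82.5): continuation = 1/1.06·[0.8857·6.2500 + 0.1143·35.1250] = 9.0094; exercise value = 14.5000 > continuation, so V_ud = 14.5000 (exercise)
Node dd (S = 56.25): continuation = 1/1.06·[0.8857·35.1250 + 0.1143·54.8125] = 35.2594; exercise value = 40.7500 > continuation, so V_dd = 40.7500 (exercise)
Node u (S = 110): continuation = 1/1.06·[0.8857·0.6739 + 0.1143·14.5000] = 2.1264; exercise value = 0.0000 ≤ continuation, so V_u = 2.1264
Node d (S = 75): continuation = 1/1.06·[0.8857·14.5000 + 0.1143·40.7500] = 16.5094; exercise value = 22.0000 > continuation, so V_d = 22.0000 (exercise)
Node 0 (S = 100): continuation = 1/1.06·[0.8857·2.1264 + 0.1143·22.0000] = 4.1487; exercise value = 0.0000 ≤ continuation, so V_0 = 4.1487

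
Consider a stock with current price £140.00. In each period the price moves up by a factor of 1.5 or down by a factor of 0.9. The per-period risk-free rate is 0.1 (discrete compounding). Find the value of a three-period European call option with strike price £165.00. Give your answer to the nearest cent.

Risk-neutral probability p = (1 + 0.1 − 0.9)/(1.5 − 0.9) = 0.2000/0.6000 = 0.3333
Terminal stock prices: S_uuu = 472.5, S_uud = 283.5, S_udd = 170.1, S_ddd = 102.1
Terminal payoffs (S − K): max(307.5, 0) = 307.5, max(118.5, 0) = 118.5, max(5.1, 0) = 5.1, max(-62.94, 0) = 0
Node uu (S = 315): V_uu = 1/1.1·[0.3333·307.5000 + 0.6667·118.5000] = 165.0000
Node ud (S = 189): V_ud = 1/1.1·[0.3333·118.5000 + 0.6667·5.1000] = 39.0000
Node dd (S = 113.4): V_dd = 1/1.1·[0.3333·5.1000 + 0.6667·0.0000] = 1.5455
Node u (S = 210): V_u = 1/1.1·[0.3333·165.0000 + 0.6667·39.0000] = 73.6364
Node d (S = 126): V_d = 1/1.1·[0.3333·39.0000 + 0.6667·1.5455] = 12.7548
Node 0 (S = 140): V_0 = 1/1.1·[0.3333·73.6364 + 0.6667·12.7548] = 30.0442

£30.04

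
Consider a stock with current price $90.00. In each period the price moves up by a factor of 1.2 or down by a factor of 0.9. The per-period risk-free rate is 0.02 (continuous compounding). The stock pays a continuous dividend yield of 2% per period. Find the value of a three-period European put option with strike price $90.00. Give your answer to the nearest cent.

Per-period risk-free factor R = e^0.02 = 1.0202; dividend-adjusted growth = e^(0.02−0.02) = 1.0000.
Risk-neutral probability p = (1.0000 − 0.9)/(1.2 − 0.9) = 0.1000/0.3000 = 0.3333
Terminal stock prices: S_uuu = 155.5, S_uud = 116.6, S_udd = 87.48, S_ddd = 65.61
Terminal payoffs (K − S): max(-65.52, 0) = 0, max(-26.64, 0) = 0, max(2.52, 0) = 2.52, max(24.39, 0) = 24.39
Node uu (S = 129.6): V_uu = e^(−0.02)·[0.3333·0.0000 + 0.6667·0.0000] = 0.0000
Node ud (S = 97.2): V_ud = e^(−0.02)·[0.3333·0.0000 + 0.6667·2.5200] = 1.6467
Node dd (S = 72.9): V_dd = e^(−0.02)·[0.3333·2.5200 + 0.6667·24.3900] = 16.7614
Node u (S = 108): V_u = e^(−0.02)·[0.3333·0.0000 + 0.6667·1.6467] = 1.0761
Node d (S = 81): V_d = e^(−0.02)·[0.3333·1.6467 + 0.6667·16.7614] = 11.4910
Node 0 (S = 90): V_0 = e^(−0.02)·[0.3333·1.0761 + 0.6667·11.4910] = 7.8606

$7.86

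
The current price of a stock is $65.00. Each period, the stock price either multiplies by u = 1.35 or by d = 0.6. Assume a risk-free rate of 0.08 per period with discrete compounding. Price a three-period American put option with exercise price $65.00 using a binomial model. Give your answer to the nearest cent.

Risk-neutral probability p = (1 + 0.08 − 0.6)/(1.35 − 0.6) = 0.4800/0.7500 = 0.6400
Terminal stock prices: S_uuu = 159.9, S_uud = 71.08, S_udd = 31.59, S_ddd = 14.04
Terminal payoffs (K − S): max(-94.92, 0) = 0, max(-6.078, 0) = 0, max(33.41, 0) = 33.41, max(50.96, 0) = 50.96
Node uu (S = 118.5): continuation = 1/1.08·[0.6400·0.0000 + 0.3600·0.0000] = 0.0000; exercise value = 0.0000 ≤ continuation, so V_uu = 0.0000
Node ud (S = 52.65): continuation = 1/1.08·[0.6400·0.0000 + 0.3600·33.4100] = 11.1367; exercise value = 12.3500 > continuation, so V_ud = 12.3500 (exercise)
Node dd (S = 23.4): continuation = 1/1.08·[0.6400·33.4100 + 0.3600·50.9600] = 36.7852; exercise value = 41.6000 > continuation, so V_dd = 41.6000 (exercise)
Node u (S = 87.75): continuation = 1/1.08·[0.6400·0.0000 + 0.3600·12.3500] = 4.1167; exercise value = 0.0000 ≤ continuation, so V_u = 4.1167
Node d (S = 39): continuation = 1/1.08·[0.6400·12.3500 + 0.3600·41.6000] = 21.1852; exercise value = 26.0000 > continuation, so V_d = 26.0000 (exercise)
Node 0 (S = 65): continuation = 1/1.08·[0.6400·4.1167 + 0.3600·26.0000] = 11.1062; exercise value = 0.0000 ≤ continuation, so V_0 = 11.1062

$11.11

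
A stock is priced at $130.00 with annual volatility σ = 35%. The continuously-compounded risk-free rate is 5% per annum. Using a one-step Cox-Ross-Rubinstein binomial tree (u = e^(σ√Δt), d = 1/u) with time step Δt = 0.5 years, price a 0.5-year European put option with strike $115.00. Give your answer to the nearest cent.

$6.73

CRR parameters: u = e^(σ√Δt) = e^(0.35·√0.5) = 1.2808, d = 1/u = 0.7808
Per-period rate: rΔt = 0.05·0.5 = 0.025, so R = e^0.025 = 1.0253
Risk-neutral probability p = (e^0.025 − 0.7808)/(1.2808 − 0.7808) = 0.2446/0.5000 = 0.4891
Terminal stock prices: S_u = 166.5, S_d = 101.5
Terminal payoffs (K − S): max(-51.5, 0) = 0, max(13.5, 0) = 13.5
Node 0 (S = 130): V_0 = e^(−0.025)·[0.4891·0.0000 + 0.5109·13.5012] = 6.7279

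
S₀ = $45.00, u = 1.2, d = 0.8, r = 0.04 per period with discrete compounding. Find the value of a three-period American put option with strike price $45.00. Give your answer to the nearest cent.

Risk-neutral probability p = (1 + 0.04 − 0.8)/(1.2 − 0.8) = 0.2400/0.4000 = 0.6000
Terminal stock prices: S_uuu = 77.76, S_uud = 51.84, S_udd = 34.56, S_ddd = 23.04
Terminal payoffs (K − S): max(-32.76, 0) = 0, max(-6.84, 0) = 0, max(10.44, 0) = 10.44, max(21.96, 0) = 21.96
Node uu (S = 64.8): continuation = 1/1.04·[0.6000·0.0000 + 0.4000·0.0000] = 0.0000; exercise value = 0.0000 ≤ continuation, so V_uu = 0.0000
Node ud (S = 43.2): continuation = 1/1.04·[0.6000·0.0000 + 0.4000·10.4400] = 4.0154; exercise value = 1.8000 ≤ continuation, so V_ud = 4.0154
Node dd (S = 28.8): continuation = 1/1.04·[0.6000·10.4400 + 0.4000·21.9600] = 14.4692; exercise value = 16.2000 > continuation, so V_dd = 16.2000 (exercise)
Node u (S = 54): continuation = 1/1.04·[0.6000·0.0000 + 0.4000·4.0154] = 1.5444; exercise value = 0.0000 ≤ continuation, so V_u = 1.5444
Node d (S = 36): continuation = 1/1.04·[0.6000·4.0154 + 0.4000·16.2000] = 8.5473; exercise value = 9.0000 > continuation, so V_d = 9.0000 (exercise)
Node 0 (S = 45): continuation = 1/1.04·[0.6000·1.5444 + 0.4000·9.0000] = 4.3525; exercise value = 0.0000 ≤ continuation, so V_0 = 4.3525

$4.35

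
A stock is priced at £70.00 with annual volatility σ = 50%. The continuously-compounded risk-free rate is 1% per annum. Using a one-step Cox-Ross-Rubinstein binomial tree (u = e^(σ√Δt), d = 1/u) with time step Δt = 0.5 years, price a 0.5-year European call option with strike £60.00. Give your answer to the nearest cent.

CRR parameters: u = e^(σ√Δt) = e^(0.5·√0.5) = 1.4241, d = 1/u = 0.7022
Per-period rate: rΔt = 0.01·0.5 = 0.005, so R = e^0.005 = 1.0050
Risk-neutral probability p = (e^0.005 − 0.7022)/(1.4241 − 0.7022) = 0.3028/0.7219 = 0.4195
Terminal stock prices: S_u = 99.69, S_d = 49.15
Terminal payoffs (S − K): max(39.69, 0) = 39.69, max(-10.85, 0) = 0
Node 0 (S = 70): V_0 = e^(−0.005)·[0.4195·39.6883 + 0.5805·0.0000] = 16.5648

£16.56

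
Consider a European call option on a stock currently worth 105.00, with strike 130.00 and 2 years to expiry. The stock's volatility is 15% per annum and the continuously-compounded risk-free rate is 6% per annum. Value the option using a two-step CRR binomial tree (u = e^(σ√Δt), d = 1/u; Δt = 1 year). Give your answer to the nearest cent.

4.64

CRR parameters: u = e^(σ√Δt) = e^(0.15·√1) = 1.1618, d = 1/u = 0.8607
Per-period rate: rΔt = 0.06·1 = 0.06, so R = e^0.06 = 1.0618
Risk-neutral probability p = (e^0.06 − 0.8607)/(1.1618 − 0.8607) = 0.2011/0.3011 = 0.6679
Terminal stock prices: S_uu = 141.7, S_ud = 105, S_dd = 77.79
Terminal payoffs (S − K): max(11.74, 0) = 11.74, max(-25, 0) = 0, max(-52.21, 0) = 0
Node u (S = 122): V_u = e^(−0.06)·[0.6679·11.7352 + 0.3321·0.0000] = 7.3817
Node d (S = 90.37): V_d = e^(−0.06)·[0.6679·0.0000 + 0.3321·0.0000] = 0.0000
Node 0 (S = 105): V_0 = e^(−0.06)·[0.6679·7.3817 + 0.3321·0.0000] = 4.6433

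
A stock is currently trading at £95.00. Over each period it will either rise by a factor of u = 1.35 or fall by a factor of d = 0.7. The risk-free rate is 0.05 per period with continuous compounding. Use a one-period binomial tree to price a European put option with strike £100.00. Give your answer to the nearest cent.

£14.65

Risk-neutral probability p = (e^0.05 − 0.7)/(1.35 − 0.7) = 0.3513/0.6500 = 0.5404
Terminal stock prices: S_u = 128.2, S_d = 66.5
Terminal payoffs (K − S): max(-28.25, 0) = 0, max(33.5, 0) = 33.5
Node 0 (S = 95): V_0 = e^(−0.05)·[0.5404·0.0000 + 0.4596·33.5000] = 14.6452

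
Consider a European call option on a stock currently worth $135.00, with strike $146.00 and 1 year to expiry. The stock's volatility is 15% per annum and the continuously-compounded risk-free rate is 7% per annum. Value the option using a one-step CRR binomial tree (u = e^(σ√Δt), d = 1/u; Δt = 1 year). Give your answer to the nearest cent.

CRR parameters: u = e^(σ√Δt) = e^(0.15·√1) = 1.1618, d = 1/u = 0.8607
Per-period rate: rΔt = 0.07·1 = 0.07, so R = e^0.07 = 1.0725
Risk-neutral probability p = (e^0.07 − 0.8607)/(1.1618 − 0.8607) = 0.2118/0.3011 = 0.7034
Terminal stock prices: S_u = 156.8, S_d = 116.2
Terminal payoffs (S − K): max(10.85, 0) = 10.85, max(-29.8, 0) = 0
Node 0 (S = 135): V_0 = e^(−0.07)·[0.7034·10.8476 + 0.2966·0.0000] = 7.1140

$7.11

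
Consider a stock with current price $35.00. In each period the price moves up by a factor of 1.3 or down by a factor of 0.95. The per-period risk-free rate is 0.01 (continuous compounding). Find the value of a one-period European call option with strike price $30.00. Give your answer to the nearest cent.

Risk-neutral probability p = (e^0.01 − 0.95)/(1.3 − 0.95) = 0.0601/0.3500 = 0.1716
Terminal stock prices: S_u = 45.5, S_d = 33.25
Terminal payoffs (S − K): max(15.5, 0) = 15.5, max(3.25, 0) = 3.25
Node 0 (S = 35): V_0 = e^(−0.01)·[0.1716·15.5000 + 0.8284·3.2500] = 5.2985

$5.30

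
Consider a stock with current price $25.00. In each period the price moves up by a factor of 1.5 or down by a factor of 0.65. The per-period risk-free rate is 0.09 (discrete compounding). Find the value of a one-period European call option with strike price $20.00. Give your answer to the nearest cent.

Risk-neutral probability p = (1 + 0.09 − 0.65)/(1.5 − 0.65) = 0.4400/0.8500 = 0.5176
Terminal stock prices: S_u = 37.5, S_d = 16.25
Terminal payoffs (S − K): max(17.5, 0) = 17.5, max(-3.75, 0) = 0
Node 0 (S = 25): V_0 = 1/1.09·[0.5176·17.5000 + 0.4824·0.0000] = 8.3108

$8.31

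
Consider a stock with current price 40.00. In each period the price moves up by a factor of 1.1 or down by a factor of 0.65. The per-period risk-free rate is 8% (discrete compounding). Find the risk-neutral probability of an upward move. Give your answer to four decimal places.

p = 0.9556

Risk-neutral probability p = (1 + 0.08 − 0.65)/(1.1 − 0.65) = 0.4300/0.4500 = 0.9556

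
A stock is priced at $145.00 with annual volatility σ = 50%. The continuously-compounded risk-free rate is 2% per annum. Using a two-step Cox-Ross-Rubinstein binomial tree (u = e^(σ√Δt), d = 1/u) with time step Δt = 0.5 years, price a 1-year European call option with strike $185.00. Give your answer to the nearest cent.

$19.44

CRR parameters: u = e^(σ√Δt) = e^(0.5·√0.5) = 1.4241, d = 1/u = 0.7022
Per-period rate: rΔt = 0.02·0.5 = 0.01, so R = e^0.01 = 1.0101
Risk-neutral probability p = (e^0.01 − 0.7022)/(1.4241 − 0.7022) = 0.3079/0.7219 = 0.4264
Terminal stock prices: S_uu = 294.1, S_ud = 145, S_dd = 71.49
Terminal payoffs (S − K): max(109.1, 0) = 109.1, max(-40, 0) = 0, max(-113.5, 0) = 0
Node u (S = 206.5): V_u = e^(−0.01)·[0.4264·109.0767 + 0.5736·0.0000] = 46.0521
Node d (S = 101.8): V_d = e^(−0.01)·[0.4264·0.0000 + 0.5736·0.0000] = 0.0000
Node 0 (S = 145): V_0 = e^(−0.01)·[0.4264·46.0521 + 0.5736·0.0000] = 19.4431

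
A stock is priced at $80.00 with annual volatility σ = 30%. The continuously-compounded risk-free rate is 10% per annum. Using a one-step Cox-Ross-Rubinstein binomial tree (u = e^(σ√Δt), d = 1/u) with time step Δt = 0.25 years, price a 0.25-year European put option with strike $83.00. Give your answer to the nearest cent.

CRR parameters: u = e^(σ√Δt) = e^(0.3·√0.25) = 1.1618, d = 1/u = 0.8607
Per-period rate: rΔt = 0.1·0.25 = 0.025, so R = e^0.025 = 1.0253
Risk-neutral probability p = (e^0.025 − 0.8607)/(1.1618 − 0.8607) = 0.1646/0.3011 = 0.5466
Terminal stock prices: S_u = 92.95, S_d = 68.86
Terminal payoffs (K − S): max(-9.947, 0) = 0, max(14.14, 0) = 14.14
Node 0 (S = 80): V_0 = e^(−0.025)·[0.5466·0.0000 + 0.4534·14.1434] = 6.2537

$6.25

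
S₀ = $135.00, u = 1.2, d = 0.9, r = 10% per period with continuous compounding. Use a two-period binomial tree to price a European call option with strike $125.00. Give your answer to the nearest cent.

Risk-neutral probability p = (e^0.1 − 0.9)/(1.2 − 0.9) = 0.2052/0.3000 = 0.6839
Terminal stock prices: S_uu = 194.4, S_ud = 145.8, S_dd = 109.4
Terminal payoffs (S − K): max(69.4, 0) = 69.4, max(20.8, 0) = 20.8, max(-15.65, 0) = 0
Node u (S = 162): V_u = e^(−0.1)·[0.6839·69.4000 + 0.3161·20.8000] = 48.8953
Node d (S = 121.5): V_d = e^(−0.1)·[0.6839·20.8000 + 0.3161·0.0000] = 12.8715
Node 0 (S = 135): V_0 = e^(−0.1)·[0.6839·48.8953 + 0.3161·12.8715] = 33.9389

$33.94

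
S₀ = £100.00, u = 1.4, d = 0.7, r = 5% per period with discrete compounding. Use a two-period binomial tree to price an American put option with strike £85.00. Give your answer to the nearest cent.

Risk-neutral probability p = (1 + 0.05 − 0.7)/(1.4 − 0.7) = 0.3500/0.7000 = 0.5000
Terminal stock prices: S_uu = 196, S_ud = 98, S_dd = 49
Terminal payoffs (K − S): max(-111, 0) = 0, max(-13, 0) = 0, max(36, 0) = 36
Node u (S = 140): continuation = 1/1.05·[0.5000·0.0000 + 0.5000·0.0000] = 0.0000; exercise value = 0.0000 ≤ continuation, so V_u = 0.0000
Node d (S = 70): continuation = 1/1.05·[0.5000·0.0000 + 0.5000·36.0000] = 17.1429; exercise value = 15.0000 ≤ continuation, so V_d = 17.1429
Node 0 (S = 100): continuation = 1/1.05·[0.5000·0.0000 + 0.5000·17.1429] = 8.1633; exercise value = 0.0000 ≤ continuation, so V_0 = 8.1633

£8.16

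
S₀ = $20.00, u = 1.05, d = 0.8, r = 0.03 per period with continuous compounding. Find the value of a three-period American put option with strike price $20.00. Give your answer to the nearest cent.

$0.66

Risk-neutral probability p = (e^0.03 − 0.8)/(1.05 − 0.8) = 0.2305/0.2500 = 0.9218
Terminal stock prices: S_uuu = 23.15, S_uud = 17.64, S_udd = 13.44, S_ddd = 10.24
Terminal payoffs (K − S): max(-3.153, 0) = 0, max(2.36, 0) = 2.36, max(6.56, 0) = 6.56, max(9.76, 0) = 9.76
Node uu (S = 22.05): continuation = e^(−0.03)·[0.9218·0.0000 + 0.0782·2.3600] = 0.1791; exercise value = 0.0000 ≤ continuation, so V_uu = 0.1791
Node ud (S = 16.8): continuation = e^(−0.03)·[0.9218·2.3600 + 0.0782·6.5600] = 2.6089; exercise value = 3.2000 > continuation, so V_ud = 3.2000 (exercise)
Node dd (S = 12.8): continuation = e^(−0.03)·[0.9218·6.5600 + 0.0782·9.7600] = 6.6089; exercise value = 7.2000 > continuation, so V_dd = 7.2000 (exercise)
Node u (S = 21): continuation = e^(−0.03)·[0.9218·0.1791 + 0.0782·3.2000] = 0.4030; exercise value = 0.0000 ≤ continuation, so V_u = 0.4030
Node d (S = 16): continuation = e^(−0.03)·[0.9218·3.2000 + 0.0782·7.2000] = 3.4089; exercise value = 4.0000 > continuation, so V_d = 4.0000 (exercise)
Node 0 (S = 20): continuation = e^(−0.03)·[0.9218·0.4030 + 0.0782·4.0000] = 0.6640; exercise value = 0.0000 ≤ continuation, so V_0 = 0.6640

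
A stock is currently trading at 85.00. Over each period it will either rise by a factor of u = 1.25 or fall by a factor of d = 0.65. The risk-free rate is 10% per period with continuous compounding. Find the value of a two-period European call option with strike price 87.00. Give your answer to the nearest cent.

21.59

Risk-neutral probability p = (e^0.1 − 0.65)/(1.25 − 0.65) = 0.4552/0.6000 = 0.7586
Terminal stock prices: S_uu = 132.8, S_ud = 69.06, S_dd = 35.91
Terminal payoffs (S − K): max(45.81, 0) = 45.81, max(-17.94, 0) = 0, max(-51.09, 0) = 0
Node u (S = 106.2): V_u = e^(−0.1)·[0.7586·45.8125 + 0.2414·0.0000] = 31.4469
Node d (S = 55.25): V_d = e^(−0.1)·[0.7586·0.0000 + 0.2414·0.0000] = 0.0000
Node 0 (S = 85): V_0 = e^(−0.1)·[0.7586·31.4469 + 0.2414·0.0000] = 21.5860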